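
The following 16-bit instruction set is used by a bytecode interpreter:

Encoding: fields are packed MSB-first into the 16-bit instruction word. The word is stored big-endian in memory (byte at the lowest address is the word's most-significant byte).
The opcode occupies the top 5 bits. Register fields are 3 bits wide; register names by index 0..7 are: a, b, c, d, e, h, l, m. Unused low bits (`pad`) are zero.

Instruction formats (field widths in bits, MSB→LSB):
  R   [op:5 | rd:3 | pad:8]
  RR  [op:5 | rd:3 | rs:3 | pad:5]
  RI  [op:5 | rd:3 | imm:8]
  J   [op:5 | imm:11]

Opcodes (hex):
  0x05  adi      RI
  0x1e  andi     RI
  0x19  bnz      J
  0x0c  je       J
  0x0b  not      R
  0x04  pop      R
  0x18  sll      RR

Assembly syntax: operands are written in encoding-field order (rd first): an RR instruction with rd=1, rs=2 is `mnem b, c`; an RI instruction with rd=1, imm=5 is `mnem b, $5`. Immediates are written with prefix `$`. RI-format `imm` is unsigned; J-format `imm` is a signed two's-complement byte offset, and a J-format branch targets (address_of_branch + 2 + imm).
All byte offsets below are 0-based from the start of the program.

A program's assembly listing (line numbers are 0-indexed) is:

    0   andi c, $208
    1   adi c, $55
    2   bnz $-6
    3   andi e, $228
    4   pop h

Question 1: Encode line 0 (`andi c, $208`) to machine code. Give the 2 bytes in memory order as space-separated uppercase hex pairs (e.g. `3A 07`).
F2 D0

0. andi fields op=0x1e:5|rd=2:3|imm=208:8 → word f2d0h → f2 d0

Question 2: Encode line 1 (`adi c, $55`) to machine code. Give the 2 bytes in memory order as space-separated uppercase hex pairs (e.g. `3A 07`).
2A 37

line 1 (adi): pack op=0x5:5|rd=2:3|imm=55:8 = 0x2a37; big→ 2a 37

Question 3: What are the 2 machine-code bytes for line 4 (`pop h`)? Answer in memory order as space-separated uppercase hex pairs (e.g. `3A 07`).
25 00

L4: pop op=0x4:5|rd=5:3|pad=0:8 ⇒ 0x2500 ⇒ big 25 00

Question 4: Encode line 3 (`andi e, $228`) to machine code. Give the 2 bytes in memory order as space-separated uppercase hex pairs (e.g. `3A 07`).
F4 E4

line 3 (andi): pack op=0x1e:5|rd=4:3|imm=228:8 = 0xf4e4; big→ f4 e4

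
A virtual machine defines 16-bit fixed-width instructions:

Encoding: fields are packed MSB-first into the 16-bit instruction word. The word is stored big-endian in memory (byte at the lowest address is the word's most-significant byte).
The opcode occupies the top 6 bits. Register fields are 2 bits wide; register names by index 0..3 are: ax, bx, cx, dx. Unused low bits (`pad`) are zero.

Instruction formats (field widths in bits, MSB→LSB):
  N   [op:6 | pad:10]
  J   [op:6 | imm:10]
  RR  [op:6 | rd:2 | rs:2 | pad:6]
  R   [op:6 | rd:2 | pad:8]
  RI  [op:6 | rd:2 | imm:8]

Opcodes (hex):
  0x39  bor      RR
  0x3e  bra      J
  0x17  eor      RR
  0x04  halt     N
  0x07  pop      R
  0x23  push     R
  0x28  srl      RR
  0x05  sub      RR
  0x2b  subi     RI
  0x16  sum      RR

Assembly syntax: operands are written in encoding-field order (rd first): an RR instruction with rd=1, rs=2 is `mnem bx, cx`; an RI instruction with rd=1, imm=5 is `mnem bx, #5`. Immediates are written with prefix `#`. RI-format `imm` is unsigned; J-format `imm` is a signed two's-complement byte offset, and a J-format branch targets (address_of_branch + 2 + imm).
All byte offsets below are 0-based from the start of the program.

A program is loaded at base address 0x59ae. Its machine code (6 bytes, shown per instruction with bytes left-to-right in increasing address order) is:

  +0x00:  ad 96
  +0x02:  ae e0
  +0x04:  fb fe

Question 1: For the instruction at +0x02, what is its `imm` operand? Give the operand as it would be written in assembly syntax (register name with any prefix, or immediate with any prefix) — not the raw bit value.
+0x02: ae e0 ⇒ word 0xaee0 (big)
  opcode bits[15:10]=0x2b: subi/RI
  rd: (w>>8)&0x3=0x2 → cx
  imm: (w>>0)&0xff=0xe0 → #224

#224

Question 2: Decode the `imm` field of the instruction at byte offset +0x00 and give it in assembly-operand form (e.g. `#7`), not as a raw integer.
#150

@+00  big-endian(ad 96) = 0xad96
  op=0xad96>>10=0x2b ⇒ subi (RI)
  rd@[9:8]=0x1 ⇒ bx
  imm@[7:0]=0x96 ⇒ #150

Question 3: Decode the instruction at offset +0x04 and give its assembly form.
off 0x04: read fb fe as big → 0xfbfe
  top 6b → 0x3e → bra [J]
  imm: (w>>0)&0x3ff=0x3fe (s10→-2) → #-2

bra #-2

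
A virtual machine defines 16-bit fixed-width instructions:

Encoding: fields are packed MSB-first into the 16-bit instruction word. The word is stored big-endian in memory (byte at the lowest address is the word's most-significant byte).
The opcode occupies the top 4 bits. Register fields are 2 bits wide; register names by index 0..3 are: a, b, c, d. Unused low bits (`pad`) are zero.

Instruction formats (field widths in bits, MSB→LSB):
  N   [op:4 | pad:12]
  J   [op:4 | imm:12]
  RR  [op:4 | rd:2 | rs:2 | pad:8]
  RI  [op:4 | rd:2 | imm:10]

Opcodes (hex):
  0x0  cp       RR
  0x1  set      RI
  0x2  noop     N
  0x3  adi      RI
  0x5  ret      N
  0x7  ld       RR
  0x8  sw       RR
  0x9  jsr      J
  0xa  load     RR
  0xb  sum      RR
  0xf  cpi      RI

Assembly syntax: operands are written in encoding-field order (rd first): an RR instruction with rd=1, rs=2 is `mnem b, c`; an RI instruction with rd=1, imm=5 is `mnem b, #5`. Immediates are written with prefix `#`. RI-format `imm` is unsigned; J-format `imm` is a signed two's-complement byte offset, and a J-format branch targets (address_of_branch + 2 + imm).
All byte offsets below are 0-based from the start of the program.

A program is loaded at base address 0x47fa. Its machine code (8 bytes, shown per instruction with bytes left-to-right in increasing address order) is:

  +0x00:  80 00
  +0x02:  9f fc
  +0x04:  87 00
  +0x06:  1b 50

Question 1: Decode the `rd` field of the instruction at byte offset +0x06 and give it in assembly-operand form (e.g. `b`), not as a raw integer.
@+06  big-endian(1b 50) = 0x1b50
  top 4b → 0x1 → set [RI]
  rd: (w>>10)&0x3=0x2 → c
  imm: (w>>0)&0x3ff=0x350 → #848

c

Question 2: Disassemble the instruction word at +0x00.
sw a, a

[00] 80 00 → 0x8000
  op=0x8000>>12=0x8 ⇒ sw (RR)
  rd: (w>>10)&0x3=0x0 → a
  rs: (w>>8)&0x3=0x0 → a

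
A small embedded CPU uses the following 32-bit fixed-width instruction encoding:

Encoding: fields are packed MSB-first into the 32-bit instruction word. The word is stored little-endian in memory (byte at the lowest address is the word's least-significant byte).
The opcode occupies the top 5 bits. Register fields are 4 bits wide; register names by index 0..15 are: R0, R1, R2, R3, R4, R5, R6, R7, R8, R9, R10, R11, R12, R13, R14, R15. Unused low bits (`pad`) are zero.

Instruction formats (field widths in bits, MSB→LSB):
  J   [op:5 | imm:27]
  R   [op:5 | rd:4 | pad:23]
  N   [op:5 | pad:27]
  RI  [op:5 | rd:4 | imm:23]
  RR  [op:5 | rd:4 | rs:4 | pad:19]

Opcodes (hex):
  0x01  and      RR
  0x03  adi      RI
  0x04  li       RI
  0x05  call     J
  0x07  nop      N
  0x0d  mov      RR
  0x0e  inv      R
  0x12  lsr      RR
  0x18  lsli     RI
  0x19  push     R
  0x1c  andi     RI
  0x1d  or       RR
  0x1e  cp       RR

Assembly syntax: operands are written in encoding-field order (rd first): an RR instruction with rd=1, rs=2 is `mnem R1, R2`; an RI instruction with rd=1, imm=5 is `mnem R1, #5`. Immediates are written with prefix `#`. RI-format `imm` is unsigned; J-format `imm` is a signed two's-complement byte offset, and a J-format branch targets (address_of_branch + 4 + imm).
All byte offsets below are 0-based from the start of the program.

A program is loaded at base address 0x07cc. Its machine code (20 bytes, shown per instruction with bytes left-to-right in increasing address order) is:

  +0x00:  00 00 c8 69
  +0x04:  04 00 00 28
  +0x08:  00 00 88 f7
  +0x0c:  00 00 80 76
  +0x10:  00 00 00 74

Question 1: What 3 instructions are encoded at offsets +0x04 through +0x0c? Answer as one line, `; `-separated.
@+04  little-endian(04 00 00 28) = 0x28000004
  op=0x28000004>>27=0x5 ⇒ call (J)
  imm@[26:0]=0x4 ⇒ #4
@+08  little-endian(00 00 88 f7) = 0xf7880000
  op=0xf7880000>>27=0x1e ⇒ cp (RR)
  rd@[26:23]=0xf ⇒ R15
  rs@[22:19]=0x1 ⇒ R1
@+0c  little-endian(00 00 80 76) = 0x76800000
  op=0x76800000>>27=0xe ⇒ inv (R)
  rd@[26:23]=0xd ⇒ R13

call #4; cp R15, R1; inv R13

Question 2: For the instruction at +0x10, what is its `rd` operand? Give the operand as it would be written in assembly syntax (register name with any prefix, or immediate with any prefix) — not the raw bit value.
R8

off 0x10: read 00 00 00 74 as little → 0x74000000
  op=0x74000000>>27=0xe ⇒ inv (R)
  rd@[26:23]=0x8 ⇒ R8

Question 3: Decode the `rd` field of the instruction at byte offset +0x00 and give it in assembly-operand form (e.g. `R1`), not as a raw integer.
R3

+0x00: 00 00 c8 69 ⇒ word 0x69c80000 (little)
  opcode bits[31:27]=0xd: mov/RR
  [26:23] rd=3 = R3
  [22:19] rs=9 = R9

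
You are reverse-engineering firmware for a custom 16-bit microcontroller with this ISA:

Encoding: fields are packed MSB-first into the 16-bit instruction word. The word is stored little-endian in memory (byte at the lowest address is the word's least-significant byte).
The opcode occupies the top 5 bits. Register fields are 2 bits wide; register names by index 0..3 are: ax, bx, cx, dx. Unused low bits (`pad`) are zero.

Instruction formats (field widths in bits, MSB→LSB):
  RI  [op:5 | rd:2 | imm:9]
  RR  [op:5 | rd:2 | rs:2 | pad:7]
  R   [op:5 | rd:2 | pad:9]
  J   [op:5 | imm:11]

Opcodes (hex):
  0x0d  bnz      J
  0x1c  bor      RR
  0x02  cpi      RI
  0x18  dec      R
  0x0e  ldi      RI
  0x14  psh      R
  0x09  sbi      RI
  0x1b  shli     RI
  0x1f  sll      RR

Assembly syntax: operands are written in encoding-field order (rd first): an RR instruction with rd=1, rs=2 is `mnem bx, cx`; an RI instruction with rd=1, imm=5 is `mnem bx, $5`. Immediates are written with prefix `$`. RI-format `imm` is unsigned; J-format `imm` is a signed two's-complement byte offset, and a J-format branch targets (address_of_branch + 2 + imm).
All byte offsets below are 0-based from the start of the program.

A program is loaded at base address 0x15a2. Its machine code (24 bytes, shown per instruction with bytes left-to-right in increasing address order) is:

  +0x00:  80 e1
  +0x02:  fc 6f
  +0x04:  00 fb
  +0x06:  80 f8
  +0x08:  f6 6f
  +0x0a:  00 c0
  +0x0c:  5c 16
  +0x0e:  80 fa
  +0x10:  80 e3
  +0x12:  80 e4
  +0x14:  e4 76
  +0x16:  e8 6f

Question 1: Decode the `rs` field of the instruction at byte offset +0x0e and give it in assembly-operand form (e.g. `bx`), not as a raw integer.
bx

@+0e  little-endian(80 fa) = 0xfa80
  top 5b → 0x1f → sll [RR]
  rd@[10:9]=0x1 ⇒ bx
  rs@[8:7]=0x1 ⇒ bx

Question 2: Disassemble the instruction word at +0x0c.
+0x0c: 5c 16 ⇒ word 0x165c (little)
  top 5b → 0x2 → cpi [RI]
  [10:9] rd=3 = dx
  [8:0] imm=92 = $92

cpi dx, $92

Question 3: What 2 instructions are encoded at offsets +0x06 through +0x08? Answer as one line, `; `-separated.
sll ax, bx; bnz $-10

off 0x06: read 80 f8 as little → 0xf880
  opcode bits[15:11]=0x1f: sll/RR
  rd@[10:9]=0x0 ⇒ ax
  rs@[8:7]=0x1 ⇒ bx
off 0x08: read f6 6f as little → 0x6ff6
  opcode bits[15:11]=0xd: bnz/J
  imm@[10:0]=0x7f6 (s11→-10) ⇒ $-10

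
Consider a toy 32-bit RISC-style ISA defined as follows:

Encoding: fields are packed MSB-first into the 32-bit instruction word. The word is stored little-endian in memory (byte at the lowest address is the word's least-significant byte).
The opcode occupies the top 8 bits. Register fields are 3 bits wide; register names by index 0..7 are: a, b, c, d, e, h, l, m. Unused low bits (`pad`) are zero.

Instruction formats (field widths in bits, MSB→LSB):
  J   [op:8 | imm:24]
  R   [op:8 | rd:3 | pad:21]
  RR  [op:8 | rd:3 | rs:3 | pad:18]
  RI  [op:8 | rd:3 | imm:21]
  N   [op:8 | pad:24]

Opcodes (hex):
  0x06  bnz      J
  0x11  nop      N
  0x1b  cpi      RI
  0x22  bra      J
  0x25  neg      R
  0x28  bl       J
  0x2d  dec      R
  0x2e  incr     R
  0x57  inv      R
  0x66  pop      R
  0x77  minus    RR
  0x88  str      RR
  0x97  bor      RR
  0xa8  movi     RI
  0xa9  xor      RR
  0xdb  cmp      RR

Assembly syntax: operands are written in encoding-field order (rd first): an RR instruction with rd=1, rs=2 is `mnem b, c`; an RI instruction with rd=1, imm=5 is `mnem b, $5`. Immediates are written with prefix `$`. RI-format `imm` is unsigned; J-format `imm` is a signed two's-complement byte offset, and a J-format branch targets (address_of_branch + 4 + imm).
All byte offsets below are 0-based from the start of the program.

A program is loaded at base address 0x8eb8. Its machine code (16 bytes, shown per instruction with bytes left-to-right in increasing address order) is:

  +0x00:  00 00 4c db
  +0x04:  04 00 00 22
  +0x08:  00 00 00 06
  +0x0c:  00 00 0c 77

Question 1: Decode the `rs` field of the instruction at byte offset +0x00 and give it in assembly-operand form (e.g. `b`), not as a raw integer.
@+00  little-endian(00 00 4c db) = 0xdb4c0000
  op=0xdb4c0000>>24=0xdb ⇒ cmp (RR)
  [23:21] rd=2 = c
  [20:18] rs=3 = d

d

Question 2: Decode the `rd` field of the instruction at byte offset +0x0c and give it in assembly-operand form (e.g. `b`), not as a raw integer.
a

[0c] 00 00 0c 77 → 0x770c0000
  top 8b → 0x77 → minus [RR]
  rd@[23:21]=0x0 ⇒ a
  rs@[20:18]=0x3 ⇒ d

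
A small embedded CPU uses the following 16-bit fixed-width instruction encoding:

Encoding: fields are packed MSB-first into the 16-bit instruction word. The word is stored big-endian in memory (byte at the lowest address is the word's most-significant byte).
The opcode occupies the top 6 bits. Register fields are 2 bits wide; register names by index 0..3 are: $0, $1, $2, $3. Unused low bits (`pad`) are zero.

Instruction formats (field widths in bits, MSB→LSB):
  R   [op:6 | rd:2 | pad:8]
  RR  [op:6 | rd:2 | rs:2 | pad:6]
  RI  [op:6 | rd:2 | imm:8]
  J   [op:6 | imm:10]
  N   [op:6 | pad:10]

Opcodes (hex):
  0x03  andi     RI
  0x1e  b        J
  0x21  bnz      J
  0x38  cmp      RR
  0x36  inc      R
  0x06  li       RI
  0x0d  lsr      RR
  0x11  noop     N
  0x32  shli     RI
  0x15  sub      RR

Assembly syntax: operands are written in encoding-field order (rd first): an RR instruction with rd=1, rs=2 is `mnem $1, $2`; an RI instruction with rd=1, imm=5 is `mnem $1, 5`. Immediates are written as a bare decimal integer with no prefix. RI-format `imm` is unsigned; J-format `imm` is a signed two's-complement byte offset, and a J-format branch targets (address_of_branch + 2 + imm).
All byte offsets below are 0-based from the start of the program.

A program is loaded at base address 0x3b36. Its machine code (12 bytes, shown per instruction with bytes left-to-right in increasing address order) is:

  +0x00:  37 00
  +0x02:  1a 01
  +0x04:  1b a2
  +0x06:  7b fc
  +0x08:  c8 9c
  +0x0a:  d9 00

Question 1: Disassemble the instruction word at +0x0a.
inc $1

@+0a  big-endian(d9 00) = 0xd900
  op=0xd900>>10=0x36 ⇒ inc (R)
  [9:8] rd=1 = $1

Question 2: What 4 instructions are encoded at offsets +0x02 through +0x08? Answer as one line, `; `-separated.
+0x02: 1a 01 ⇒ word 0x1a01 (big)
  top 6b → 0x6 → li [RI]
  rd: (w>>8)&0x3=0x2 → $2
  imm: (w>>0)&0xff=0x1 → 1
+0x04: 1b a2 ⇒ word 0x1ba2 (big)
  top 6b → 0x6 → li [RI]
  rd: (w>>8)&0x3=0x3 → $3
  imm: (w>>0)&0xff=0xa2 → 162
+0x06: 7b fc ⇒ word 0x7bfc (big)
  top 6b → 0x1e → b [J]
  imm: (w>>0)&0x3ff=0x3fc (s10→-4) → -4
+0x08: c8 9c ⇒ word 0xc89c (big)
  top 6b → 0x32 → shli [RI]
  rd: (w>>8)&0x3=0x0 → $0
  imm: (w>>0)&0xff=0x9c → 156

li $2, 1; li $3, 162; b -4; shli $0, 156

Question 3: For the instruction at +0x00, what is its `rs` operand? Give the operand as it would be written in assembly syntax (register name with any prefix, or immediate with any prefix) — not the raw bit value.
$0

@+00  big-endian(37 00) = 0x3700
  opcode bits[15:10]=0xd: lsr/RR
  rd: (w>>8)&0x3=0x3 → $3
  rs: (w>>6)&0x3=0x0 → $0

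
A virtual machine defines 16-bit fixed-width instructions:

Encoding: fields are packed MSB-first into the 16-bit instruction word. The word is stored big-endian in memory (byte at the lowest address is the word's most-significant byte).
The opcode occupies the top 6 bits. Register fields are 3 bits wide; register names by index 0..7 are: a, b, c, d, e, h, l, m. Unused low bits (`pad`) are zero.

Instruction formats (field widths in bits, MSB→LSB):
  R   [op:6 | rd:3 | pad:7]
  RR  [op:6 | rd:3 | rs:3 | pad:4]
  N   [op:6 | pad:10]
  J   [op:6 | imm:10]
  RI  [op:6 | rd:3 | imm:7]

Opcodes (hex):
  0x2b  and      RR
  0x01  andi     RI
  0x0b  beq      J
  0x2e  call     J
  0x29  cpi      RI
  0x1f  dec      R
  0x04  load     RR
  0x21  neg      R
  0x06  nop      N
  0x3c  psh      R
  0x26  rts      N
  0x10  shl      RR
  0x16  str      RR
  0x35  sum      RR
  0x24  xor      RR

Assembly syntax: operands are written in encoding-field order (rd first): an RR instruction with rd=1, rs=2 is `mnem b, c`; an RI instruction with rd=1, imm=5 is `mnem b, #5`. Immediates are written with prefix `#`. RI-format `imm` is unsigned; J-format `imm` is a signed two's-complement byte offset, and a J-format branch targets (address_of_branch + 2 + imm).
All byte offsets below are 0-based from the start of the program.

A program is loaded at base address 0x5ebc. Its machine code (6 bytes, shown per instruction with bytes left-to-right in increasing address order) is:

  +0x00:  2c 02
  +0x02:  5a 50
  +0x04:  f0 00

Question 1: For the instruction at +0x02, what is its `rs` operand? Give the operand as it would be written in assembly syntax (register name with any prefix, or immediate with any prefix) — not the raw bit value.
@+02  big-endian(5a 50) = 0x5a50
  top 6b → 0x16 → str [RR]
  rd: (w>>7)&0x7=0x4 → e
  rs: (w>>4)&0x7=0x5 → h

h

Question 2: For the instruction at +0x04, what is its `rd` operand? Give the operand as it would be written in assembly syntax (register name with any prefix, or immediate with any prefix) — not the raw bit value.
@+04  big-endian(f0 00) = 0xf000
  op=0xf000>>10=0x3c ⇒ psh (R)
  rd@[9:7]=0x0 ⇒ a

a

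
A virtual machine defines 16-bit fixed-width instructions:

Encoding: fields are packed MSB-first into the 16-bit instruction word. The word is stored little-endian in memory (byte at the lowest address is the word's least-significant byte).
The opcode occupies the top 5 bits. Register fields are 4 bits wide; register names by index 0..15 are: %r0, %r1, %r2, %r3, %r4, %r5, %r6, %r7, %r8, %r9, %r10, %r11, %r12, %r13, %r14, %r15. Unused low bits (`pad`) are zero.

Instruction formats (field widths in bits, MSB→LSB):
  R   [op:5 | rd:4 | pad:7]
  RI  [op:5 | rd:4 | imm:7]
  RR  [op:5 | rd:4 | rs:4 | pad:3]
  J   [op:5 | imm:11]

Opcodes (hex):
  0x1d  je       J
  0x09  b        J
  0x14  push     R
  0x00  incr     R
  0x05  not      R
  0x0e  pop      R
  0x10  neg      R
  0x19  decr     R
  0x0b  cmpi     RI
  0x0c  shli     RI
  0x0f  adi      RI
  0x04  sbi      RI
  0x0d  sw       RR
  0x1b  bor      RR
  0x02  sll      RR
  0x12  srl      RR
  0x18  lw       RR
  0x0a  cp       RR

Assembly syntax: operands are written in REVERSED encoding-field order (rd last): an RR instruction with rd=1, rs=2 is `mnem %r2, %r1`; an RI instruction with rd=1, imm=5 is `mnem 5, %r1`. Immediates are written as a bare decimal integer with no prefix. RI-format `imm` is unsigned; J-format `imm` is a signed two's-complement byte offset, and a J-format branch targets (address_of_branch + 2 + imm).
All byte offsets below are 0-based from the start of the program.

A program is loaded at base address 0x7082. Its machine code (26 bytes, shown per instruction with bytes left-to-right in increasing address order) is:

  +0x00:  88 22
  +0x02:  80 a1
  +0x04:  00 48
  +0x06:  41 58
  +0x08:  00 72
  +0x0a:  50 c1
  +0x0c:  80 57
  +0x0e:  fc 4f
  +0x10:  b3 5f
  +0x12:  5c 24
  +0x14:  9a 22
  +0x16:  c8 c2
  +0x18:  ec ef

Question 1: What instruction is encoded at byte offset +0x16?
off 0x16: read c8 c2 as little → 0xc2c8
  opcode bits[15:11]=0x18: lw/RR
  rd@[10:7]=0x5 ⇒ %r5
  rs@[6:3]=0x9 ⇒ %r9

lw %r9, %r5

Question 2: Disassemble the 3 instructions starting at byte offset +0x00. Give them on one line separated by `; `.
+0x00: 88 22 ⇒ word 0x2288 (little)
  top 5b → 0x4 → sbi [RI]
  rd: (w>>7)&0xf=0x5 → %r5
  imm: (w>>0)&0x7f=0x8 → 8
+0x02: 80 a1 ⇒ word 0xa180 (little)
  top 5b → 0x14 → push [R]
  rd: (w>>7)&0xf=0x3 → %r3
+0x04: 00 48 ⇒ word 0x4800 (little)
  top 5b → 0x9 → b [J]
  imm: (w>>0)&0x7ff=0x0 → 0

sbi 8, %r5; push %r3; b 0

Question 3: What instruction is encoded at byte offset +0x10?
+0x10: b3 5f ⇒ word 0x5fb3 (little)
  op=0x5fb3>>11=0xb ⇒ cmpi (RI)
  rd@[10:7]=0xf ⇒ %r15
  imm@[6:0]=0x33 ⇒ 51

cmpi 51, %r15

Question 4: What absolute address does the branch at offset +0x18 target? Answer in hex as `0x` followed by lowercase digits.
[18] ec ef → 0xefec
  top 5b → 0x1d → je [J]
  imm@[10:0]=0x7ec (s11→-20) ⇒ -20
  target = base 0x7082 + off 0x18 + 2 + imm -20 = 0x7088

0x7088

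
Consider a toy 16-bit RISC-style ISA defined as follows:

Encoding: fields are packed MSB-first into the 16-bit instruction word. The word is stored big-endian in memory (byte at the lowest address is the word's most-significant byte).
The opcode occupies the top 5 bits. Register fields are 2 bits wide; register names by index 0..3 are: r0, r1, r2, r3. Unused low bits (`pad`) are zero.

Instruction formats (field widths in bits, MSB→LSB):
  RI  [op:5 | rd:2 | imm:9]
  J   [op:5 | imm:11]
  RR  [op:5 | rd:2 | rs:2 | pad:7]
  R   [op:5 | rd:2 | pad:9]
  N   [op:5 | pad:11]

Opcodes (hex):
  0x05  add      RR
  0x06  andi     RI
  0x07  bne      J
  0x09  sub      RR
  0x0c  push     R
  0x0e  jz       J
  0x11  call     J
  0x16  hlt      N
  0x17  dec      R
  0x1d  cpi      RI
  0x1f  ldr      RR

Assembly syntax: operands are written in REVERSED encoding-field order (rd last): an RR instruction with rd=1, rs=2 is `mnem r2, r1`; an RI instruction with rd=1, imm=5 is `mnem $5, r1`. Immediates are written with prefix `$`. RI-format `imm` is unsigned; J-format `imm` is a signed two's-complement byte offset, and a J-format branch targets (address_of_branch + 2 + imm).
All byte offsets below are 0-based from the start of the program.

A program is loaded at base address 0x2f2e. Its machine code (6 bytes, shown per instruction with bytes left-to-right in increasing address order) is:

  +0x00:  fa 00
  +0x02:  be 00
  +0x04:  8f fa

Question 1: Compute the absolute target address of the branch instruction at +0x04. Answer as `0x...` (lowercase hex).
@+04  big-endian(8f fa) = 0x8ffa
  op=0x8ffa>>11=0x11 ⇒ call (J)
  imm@[10:0]=0x7fa (s11→-6) ⇒ $-6
  target = base 0x2f2e + off 0x04 + 2 + imm -6 = 0x2f2e

0x2f2e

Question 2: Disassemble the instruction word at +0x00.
ldr r0, r1

[00] fa 00 → 0xfa00
  op=0xfa00>>11=0x1f ⇒ ldr (RR)
  rd@[10:9]=0x1 ⇒ r1
  rs@[8:7]=0x0 ⇒ r0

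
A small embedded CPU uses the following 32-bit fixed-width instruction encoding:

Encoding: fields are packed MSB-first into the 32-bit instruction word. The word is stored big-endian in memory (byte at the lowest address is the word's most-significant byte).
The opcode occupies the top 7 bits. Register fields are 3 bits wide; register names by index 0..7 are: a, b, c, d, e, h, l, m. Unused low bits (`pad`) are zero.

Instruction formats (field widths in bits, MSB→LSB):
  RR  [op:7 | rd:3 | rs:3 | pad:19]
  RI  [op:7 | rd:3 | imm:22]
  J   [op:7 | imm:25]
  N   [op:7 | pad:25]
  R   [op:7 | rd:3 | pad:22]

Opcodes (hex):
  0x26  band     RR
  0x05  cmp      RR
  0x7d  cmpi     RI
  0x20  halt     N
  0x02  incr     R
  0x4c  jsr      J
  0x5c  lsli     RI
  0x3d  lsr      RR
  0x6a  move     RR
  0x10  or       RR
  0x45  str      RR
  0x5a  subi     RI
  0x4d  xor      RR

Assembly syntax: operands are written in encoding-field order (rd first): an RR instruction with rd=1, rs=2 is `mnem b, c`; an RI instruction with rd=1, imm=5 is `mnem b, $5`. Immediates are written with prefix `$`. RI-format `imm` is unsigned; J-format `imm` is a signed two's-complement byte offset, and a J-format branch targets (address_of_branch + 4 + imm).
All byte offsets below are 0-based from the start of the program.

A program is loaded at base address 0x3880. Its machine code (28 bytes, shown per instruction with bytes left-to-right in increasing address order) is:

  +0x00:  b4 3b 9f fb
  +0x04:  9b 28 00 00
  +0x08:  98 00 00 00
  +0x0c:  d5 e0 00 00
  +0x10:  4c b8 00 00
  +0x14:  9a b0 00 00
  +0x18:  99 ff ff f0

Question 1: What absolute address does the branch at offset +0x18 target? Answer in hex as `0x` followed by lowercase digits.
+0x18: 99 ff ff f0 ⇒ word 0x99fffff0 (big)
  op=0x99fffff0>>25=0x4c ⇒ jsr (J)
  imm: (w>>0)&0x1ffffff=0x1fffff0 (s25→-16) → $-16
  target = base 0x3880 + off 0x18 + 4 + imm -16 = 0x388c

0x388c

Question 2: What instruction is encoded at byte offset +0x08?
jsr $0

+0x08: 98 00 00 00 ⇒ word 0x98000000 (big)
  opcode bits[31:25]=0x4c: jsr/J
  imm@[24:0]=0x0 ⇒ $0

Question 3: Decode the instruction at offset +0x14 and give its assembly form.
xor c, l

+0x14: 9a b0 00 00 ⇒ word 0x9ab00000 (big)
  opcode bits[31:25]=0x4d: xor/RR
  rd@[24:22]=0x2 ⇒ c
  rs@[21:19]=0x6 ⇒ l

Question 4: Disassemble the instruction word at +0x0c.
move m, e

off 0x0c: read d5 e0 00 00 as big → 0xd5e00000
  opcode bits[31:25]=0x6a: move/RR
  [24:22] rd=7 = m
  [21:19] rs=4 = e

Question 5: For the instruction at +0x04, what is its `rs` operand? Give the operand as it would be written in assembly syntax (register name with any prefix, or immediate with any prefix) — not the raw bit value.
off 0x04: read 9b 28 00 00 as big → 0x9b280000
  op=0x9b280000>>25=0x4d ⇒ xor (RR)
  rd@[24:22]=0x4 ⇒ e
  rs@[21:19]=0x5 ⇒ h

h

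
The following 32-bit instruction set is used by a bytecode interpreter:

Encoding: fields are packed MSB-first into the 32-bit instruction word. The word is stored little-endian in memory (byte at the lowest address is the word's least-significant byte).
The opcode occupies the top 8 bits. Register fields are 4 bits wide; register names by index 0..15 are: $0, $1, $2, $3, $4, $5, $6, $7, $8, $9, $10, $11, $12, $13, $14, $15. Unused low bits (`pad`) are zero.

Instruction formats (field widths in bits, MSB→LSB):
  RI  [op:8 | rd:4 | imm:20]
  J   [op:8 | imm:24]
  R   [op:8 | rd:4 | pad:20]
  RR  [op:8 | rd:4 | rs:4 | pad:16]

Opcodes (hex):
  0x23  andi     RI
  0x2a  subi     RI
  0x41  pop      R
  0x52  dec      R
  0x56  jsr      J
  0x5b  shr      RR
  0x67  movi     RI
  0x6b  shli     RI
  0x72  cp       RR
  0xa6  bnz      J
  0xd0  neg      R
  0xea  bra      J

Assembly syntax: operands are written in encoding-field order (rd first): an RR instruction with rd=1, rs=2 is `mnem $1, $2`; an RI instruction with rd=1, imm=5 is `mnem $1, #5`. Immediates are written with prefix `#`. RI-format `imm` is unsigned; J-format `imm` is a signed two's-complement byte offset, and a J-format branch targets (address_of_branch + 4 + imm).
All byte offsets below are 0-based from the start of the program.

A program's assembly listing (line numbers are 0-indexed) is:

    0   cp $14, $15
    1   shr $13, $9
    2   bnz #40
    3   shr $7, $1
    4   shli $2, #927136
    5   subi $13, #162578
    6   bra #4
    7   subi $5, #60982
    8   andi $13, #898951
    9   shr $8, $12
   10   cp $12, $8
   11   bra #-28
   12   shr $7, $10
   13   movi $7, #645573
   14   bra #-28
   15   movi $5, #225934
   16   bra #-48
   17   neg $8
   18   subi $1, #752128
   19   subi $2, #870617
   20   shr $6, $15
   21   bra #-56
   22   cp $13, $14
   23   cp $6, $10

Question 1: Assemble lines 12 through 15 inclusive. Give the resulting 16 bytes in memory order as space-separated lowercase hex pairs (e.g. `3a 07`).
L12: shr op=0x5b:8|rd=7:4|rs=10:4|pad=0:16 ⇒ 0x5b7a0000 ⇒ little 00 00 7a 5b
L13: movi op=0x67:8|rd=7:4|imm=645573:20 ⇒ 0x6779d9c5 ⇒ little c5 d9 79 67
L14: bra op=0xea:8|imm=-28:24 ⇒ 0xeaffffe4 ⇒ little e4 ff ff ea
L15: movi op=0x67:8|rd=5:4|imm=225934:20 ⇒ 0x6753728e ⇒ little 8e 72 53 67

00 00 7a 5b c5 d9 79 67 e4 ff ff ea 8e 72 53 67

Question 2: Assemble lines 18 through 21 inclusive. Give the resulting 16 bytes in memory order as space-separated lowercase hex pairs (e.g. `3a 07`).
line 18 (subi): pack op=0x2a:8|rd=1:4|imm=752128:20 = 0x2a1b7a00; little→ 00 7a 1b 2a
line 19 (subi): pack op=0x2a:8|rd=2:4|imm=870617:20 = 0x2a2d48d9; little→ d9 48 2d 2a
line 20 (shr): pack op=0x5b:8|rd=6:4|rs=15:4|pad=0:16 = 0x5b6f0000; little→ 00 00 6f 5b
line 21 (bra): pack op=0xea:8|imm=-56:24 = 0xeaffffc8; little→ c8 ff ff ea

00 7a 1b 2a d9 48 2d 2a 00 00 6f 5b c8 ff ff ea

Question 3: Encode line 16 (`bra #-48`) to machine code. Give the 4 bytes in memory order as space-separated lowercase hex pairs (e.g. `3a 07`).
line 16 (bra): pack op=0xea:8|imm=-48:24 = 0xeaffffd0; little→ d0 ff ff ea

d0 ff ff ea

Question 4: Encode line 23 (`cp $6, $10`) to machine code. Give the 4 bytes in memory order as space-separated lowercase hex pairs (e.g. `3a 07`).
line 23 (cp): pack op=0x72:8|rd=6:4|rs=10:4|pad=0:16 = 0x726a0000; little→ 00 00 6a 72

00 00 6a 72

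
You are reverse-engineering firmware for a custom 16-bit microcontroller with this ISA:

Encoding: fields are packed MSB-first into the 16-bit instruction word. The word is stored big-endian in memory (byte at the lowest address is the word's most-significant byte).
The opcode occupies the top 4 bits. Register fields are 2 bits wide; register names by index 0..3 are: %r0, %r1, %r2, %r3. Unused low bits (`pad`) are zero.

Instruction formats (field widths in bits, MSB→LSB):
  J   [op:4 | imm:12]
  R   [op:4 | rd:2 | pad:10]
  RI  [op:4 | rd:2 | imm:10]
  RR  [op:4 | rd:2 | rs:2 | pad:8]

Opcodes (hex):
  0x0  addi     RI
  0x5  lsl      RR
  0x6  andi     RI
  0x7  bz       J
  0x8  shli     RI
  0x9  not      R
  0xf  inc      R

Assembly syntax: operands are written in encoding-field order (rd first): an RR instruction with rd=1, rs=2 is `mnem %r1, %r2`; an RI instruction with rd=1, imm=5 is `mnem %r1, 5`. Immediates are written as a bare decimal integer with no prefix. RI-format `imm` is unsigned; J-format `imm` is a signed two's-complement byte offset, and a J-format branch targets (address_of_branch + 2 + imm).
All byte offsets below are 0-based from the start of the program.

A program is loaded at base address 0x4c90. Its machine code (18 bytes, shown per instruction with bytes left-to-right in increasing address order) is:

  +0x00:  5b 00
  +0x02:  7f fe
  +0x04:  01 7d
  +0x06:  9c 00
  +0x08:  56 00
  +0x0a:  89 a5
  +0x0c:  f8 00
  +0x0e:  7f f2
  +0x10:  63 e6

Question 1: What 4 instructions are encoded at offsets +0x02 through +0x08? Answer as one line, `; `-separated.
bz -2; addi %r0, 381; not %r3; lsl %r1, %r2

@+02  big-endian(7f fe) = 0x7ffe
  op=0x7ffe>>12=0x7 ⇒ bz (J)
  imm@[11:0]=0xffe (s12→-2) ⇒ -2
@+04  big-endian(01 7d) = 0x017d
  op=0x017d>>12=0x0 ⇒ addi (RI)
  rd@[11:10]=0x0 ⇒ %r0
  imm@[9:0]=0x17d ⇒ 381
@+06  big-endian(9c 00) = 0x9c00
  op=0x9c00>>12=0x9 ⇒ not (R)
  rd@[11:10]=0x3 ⇒ %r3
@+08  big-endian(56 00) = 0x5600
  op=0x5600>>12=0x5 ⇒ lsl (RR)
  rd@[11:10]=0x1 ⇒ %r1
  rs@[9:8]=0x2 ⇒ %r2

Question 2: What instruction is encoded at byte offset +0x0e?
bz -14

[0e] 7f f2 → 0x7ff2
  opcode bits[15:12]=0x7: bz/J
  [11:0] imm=4082 (s12→-14) = -14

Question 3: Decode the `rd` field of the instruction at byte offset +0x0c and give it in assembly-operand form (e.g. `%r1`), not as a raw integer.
off 0x0c: read f8 00 as big → 0xf800
  top 4b → 0xf → inc [R]
  [11:10] rd=2 = %r2

%r2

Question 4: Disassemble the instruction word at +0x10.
andi %r0, 998

@+10  big-endian(63 e6) = 0x63e6
  op=0x63e6>>12=0x6 ⇒ andi (RI)
  rd@[11:10]=0x0 ⇒ %r0
  imm@[9:0]=0x3e6 ⇒ 998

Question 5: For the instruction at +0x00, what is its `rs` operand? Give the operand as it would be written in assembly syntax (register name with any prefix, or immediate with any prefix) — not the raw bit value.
%r3

off 0x00: read 5b 00 as big → 0x5b00
  op=0x5b00>>12=0x5 ⇒ lsl (RR)
  rd: (w>>10)&0x3=0x2 → %r2
  rs: (w>>8)&0x3=0x3 → %r3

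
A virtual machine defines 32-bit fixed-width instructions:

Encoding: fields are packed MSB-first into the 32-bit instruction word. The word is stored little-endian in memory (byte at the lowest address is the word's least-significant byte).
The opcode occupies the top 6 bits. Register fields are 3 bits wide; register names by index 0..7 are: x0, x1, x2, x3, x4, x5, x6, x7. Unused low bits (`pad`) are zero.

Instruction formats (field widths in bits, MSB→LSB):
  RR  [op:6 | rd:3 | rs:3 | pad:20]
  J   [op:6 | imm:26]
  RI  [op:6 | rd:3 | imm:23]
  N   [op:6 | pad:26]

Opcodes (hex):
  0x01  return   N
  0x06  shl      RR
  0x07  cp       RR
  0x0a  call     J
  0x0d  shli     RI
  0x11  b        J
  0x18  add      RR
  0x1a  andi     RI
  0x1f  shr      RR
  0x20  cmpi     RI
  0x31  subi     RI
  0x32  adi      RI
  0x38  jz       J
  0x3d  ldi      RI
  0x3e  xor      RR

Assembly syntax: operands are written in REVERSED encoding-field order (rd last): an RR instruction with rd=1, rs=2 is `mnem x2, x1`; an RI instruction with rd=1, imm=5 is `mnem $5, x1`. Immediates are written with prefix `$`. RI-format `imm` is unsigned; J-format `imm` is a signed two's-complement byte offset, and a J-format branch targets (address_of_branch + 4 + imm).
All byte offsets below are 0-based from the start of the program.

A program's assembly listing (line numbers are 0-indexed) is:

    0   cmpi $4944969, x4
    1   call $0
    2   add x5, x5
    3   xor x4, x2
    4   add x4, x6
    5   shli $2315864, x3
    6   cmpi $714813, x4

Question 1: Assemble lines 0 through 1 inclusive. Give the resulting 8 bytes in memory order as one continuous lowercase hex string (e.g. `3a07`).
49744b8200000028

line 0 (cmpi): pack op=0x20:6|rd=4:3|imm=4944969:23 = 0x824b7449; little→ 49 74 4b 82
line 1 (call): pack op=0xa:6|imm=0:26 = 0x28000000; little→ 00 00 00 28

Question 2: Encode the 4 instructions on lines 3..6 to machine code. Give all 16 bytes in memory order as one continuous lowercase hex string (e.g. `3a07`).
L3: xor op=0x3e:6|rd=2:3|rs=4:3|pad=0:20 ⇒ 0xf9400000 ⇒ little 00 00 40 f9
L4: add op=0x18:6|rd=6:3|rs=4:3|pad=0:20 ⇒ 0x63400000 ⇒ little 00 00 40 63
L5: shli op=0xd:6|rd=3:3|imm=2315864:23 ⇒ 0x35a35658 ⇒ little 58 56 a3 35
L6: cmpi op=0x20:6|rd=4:3|imm=714813:23 ⇒ 0x820ae83d ⇒ little 3d e8 0a 82

000040f9000040635856a3353de80a82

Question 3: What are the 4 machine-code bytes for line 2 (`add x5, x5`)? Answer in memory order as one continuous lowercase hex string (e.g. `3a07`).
L2: add op=0x18:6|rd=5:3|rs=5:3|pad=0:20 ⇒ 0x62d00000 ⇒ little 00 00 d0 62

0000d062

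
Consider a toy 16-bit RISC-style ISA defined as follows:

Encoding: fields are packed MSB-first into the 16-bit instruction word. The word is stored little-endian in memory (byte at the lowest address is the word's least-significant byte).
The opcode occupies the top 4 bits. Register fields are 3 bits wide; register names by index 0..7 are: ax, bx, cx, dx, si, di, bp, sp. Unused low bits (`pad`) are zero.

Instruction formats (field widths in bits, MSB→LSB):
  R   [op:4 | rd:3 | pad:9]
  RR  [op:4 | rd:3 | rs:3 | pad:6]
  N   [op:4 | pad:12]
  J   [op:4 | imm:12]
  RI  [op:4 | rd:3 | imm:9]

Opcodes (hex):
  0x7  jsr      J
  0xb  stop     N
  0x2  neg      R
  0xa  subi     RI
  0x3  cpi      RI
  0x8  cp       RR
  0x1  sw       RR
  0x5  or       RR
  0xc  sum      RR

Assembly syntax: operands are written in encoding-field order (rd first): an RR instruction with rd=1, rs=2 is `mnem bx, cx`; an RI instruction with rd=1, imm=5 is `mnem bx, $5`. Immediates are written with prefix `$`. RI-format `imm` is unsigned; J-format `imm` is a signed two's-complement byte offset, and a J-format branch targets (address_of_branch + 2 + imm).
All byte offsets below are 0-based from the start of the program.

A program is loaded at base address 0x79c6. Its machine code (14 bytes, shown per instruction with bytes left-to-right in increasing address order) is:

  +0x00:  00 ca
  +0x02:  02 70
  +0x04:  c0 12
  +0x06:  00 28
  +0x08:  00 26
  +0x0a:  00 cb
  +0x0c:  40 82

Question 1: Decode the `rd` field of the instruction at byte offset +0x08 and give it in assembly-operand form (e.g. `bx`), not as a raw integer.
+0x08: 00 26 ⇒ word 0x2600 (little)
  top 4b → 0x2 → neg [R]
  [11:9] rd=3 = dx

dx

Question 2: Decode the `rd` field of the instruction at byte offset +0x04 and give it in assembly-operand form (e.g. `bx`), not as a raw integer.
bx

[04] c0 12 → 0x12c0
  op=0x12c0>>12=0x1 ⇒ sw (RR)
  [11:9] rd=1 = bx
  [8:6] rs=3 = dx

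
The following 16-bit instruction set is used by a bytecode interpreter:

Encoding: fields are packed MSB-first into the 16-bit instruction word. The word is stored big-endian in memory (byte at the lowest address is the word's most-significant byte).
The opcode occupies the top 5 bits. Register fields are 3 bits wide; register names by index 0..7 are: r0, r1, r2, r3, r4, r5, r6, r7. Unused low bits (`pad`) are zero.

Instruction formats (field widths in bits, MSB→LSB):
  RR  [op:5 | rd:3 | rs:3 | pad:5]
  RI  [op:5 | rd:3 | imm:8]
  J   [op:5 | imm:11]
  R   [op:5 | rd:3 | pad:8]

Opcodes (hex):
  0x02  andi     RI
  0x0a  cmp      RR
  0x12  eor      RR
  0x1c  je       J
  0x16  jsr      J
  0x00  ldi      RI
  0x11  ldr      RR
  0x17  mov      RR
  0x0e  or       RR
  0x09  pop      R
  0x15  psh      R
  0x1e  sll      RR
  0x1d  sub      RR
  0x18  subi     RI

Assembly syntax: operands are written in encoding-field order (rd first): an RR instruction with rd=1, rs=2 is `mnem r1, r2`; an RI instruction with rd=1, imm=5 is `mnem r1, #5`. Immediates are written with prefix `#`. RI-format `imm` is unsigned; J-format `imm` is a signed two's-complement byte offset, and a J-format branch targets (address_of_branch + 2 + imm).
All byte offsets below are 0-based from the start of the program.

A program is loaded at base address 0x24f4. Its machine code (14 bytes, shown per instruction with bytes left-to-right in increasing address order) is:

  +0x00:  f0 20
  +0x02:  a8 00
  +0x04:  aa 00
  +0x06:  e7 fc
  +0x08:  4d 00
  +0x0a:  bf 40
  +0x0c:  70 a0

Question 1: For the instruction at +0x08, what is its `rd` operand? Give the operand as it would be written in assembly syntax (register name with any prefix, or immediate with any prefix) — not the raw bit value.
@+08  big-endian(4d 00) = 0x4d00
  opcode bits[15:11]=0x9: pop/R
  [10:8] rd=5 = r5

r5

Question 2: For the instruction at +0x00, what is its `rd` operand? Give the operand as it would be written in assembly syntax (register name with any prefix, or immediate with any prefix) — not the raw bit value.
+0x00: f0 20 ⇒ word 0xf020 (big)
  opcode bits[15:11]=0x1e: sll/RR
  rd@[10:8]=0x0 ⇒ r0
  rs@[7:5]=0x1 ⇒ r1

r0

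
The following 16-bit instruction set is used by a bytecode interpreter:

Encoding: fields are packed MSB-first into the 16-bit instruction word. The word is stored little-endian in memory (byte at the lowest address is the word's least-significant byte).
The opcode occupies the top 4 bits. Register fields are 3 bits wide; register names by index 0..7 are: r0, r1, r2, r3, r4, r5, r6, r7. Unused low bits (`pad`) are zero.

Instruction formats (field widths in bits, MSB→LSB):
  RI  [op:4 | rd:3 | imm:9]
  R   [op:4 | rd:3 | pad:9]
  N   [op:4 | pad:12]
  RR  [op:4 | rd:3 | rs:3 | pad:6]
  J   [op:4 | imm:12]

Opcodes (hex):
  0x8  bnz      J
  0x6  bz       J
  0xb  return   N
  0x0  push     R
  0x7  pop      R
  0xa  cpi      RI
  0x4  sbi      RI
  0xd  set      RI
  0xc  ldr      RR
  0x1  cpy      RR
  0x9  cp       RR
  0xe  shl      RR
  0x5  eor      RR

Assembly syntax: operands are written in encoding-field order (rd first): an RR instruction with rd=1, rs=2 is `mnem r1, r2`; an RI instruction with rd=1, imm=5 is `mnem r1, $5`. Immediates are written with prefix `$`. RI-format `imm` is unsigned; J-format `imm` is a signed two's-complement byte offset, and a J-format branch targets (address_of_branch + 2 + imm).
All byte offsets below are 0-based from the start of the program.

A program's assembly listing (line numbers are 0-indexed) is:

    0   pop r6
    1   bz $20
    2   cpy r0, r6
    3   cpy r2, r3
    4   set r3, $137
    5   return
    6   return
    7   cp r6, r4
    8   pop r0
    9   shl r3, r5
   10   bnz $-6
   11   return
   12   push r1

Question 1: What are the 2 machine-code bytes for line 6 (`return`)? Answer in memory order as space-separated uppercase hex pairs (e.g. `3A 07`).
00 B0

6. return fields op=0xb:4|pad=0:12 → word b000h → 00 b0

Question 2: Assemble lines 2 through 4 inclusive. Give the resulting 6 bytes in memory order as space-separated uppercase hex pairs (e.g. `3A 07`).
line 2 (cpy): pack op=0x1:4|rd=0:3|rs=6:3|pad=0:6 = 0x1180; little→ 80 11
line 3 (cpy): pack op=0x1:4|rd=2:3|rs=3:3|pad=0:6 = 0x14c0; little→ c0 14
line 4 (set): pack op=0xd:4|rd=3:3|imm=137:9 = 0xd689; little→ 89 d6

80 11 C0 14 89 D6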